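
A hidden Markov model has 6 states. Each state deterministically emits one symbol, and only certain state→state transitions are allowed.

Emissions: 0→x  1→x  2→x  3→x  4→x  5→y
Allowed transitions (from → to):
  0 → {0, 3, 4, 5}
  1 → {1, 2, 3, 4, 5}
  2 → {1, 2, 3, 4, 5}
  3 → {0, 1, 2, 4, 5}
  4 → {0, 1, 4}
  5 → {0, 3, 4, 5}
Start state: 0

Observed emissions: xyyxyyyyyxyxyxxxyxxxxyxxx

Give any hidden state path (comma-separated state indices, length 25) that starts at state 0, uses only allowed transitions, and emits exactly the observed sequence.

0,5,5,0,5,5,5,5,5,0,5,0,5,0,3,2,5,4,1,3,2,5,4,4,0

  [0] x  {0,1,2,3,4}  => 0  start
  [1] y  {5}  => 5  0->5 ok
  [2] y  {5}  => 5  5->5 ok
  [3] x  {0,1,2,3,4}  => 0  5->0 ok
  [4] y  {5}  => 5  0->5 ok
  [5] y  {5}  => 5  5->5 ok
  [6] y  {5}  => 5  5->5 ok
  [7] y  {5}  => 5  5->5 ok
  [8] y  {5}  => 5  5->5 ok
  [9] x  {0,1,2,3,4}  => 0  5->0 ok
  [10] y  {5}  => 5  0->5 ok
  [11] x  {0,1,2,3,4}  => 0  5->0 ok
  [12] y  {5}  => 5  0->5 ok
  [13] x  {0,1,2,3,4}  => 0  5->0 ok
  [14] x  {0,1,2,3,4}  => 3  0->3 ok
  [15] x  {0,1,2,3,4}  => 2  3->2 ok
  [16] y  {5}  => 5  2->5 ok
  [17] x  {0,1,2,3,4}  => 4  5->4 ok
  [18] x  {0,1,2,3,4}  => 1  4->1 ok
  [19] x  {0,1,2,3,4}  => 3  1->3 ok
  [20] x  {0,1,2,3,4}  => 2  3->2 ok
  [21] y  {5}  => 5  2->5 ok
  [22] x  {0,1,2,3,4}  => 4  5->4 ok
  [23] x  {0,1,2,3,4}  => 4  4->4 ok
  [24] x  {0,1,2,3,4}  => 0  4->0 ok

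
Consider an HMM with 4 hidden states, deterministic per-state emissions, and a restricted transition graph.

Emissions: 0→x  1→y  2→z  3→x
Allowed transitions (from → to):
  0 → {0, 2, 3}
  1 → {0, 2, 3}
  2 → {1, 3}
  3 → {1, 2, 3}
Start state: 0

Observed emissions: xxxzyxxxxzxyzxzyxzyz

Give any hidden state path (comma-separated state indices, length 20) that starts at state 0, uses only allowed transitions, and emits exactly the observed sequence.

0,0,0,2,1,0,0,0,3,2,3,1,2,3,2,1,0,2,1,2

  pos 0: x in {0,3}, choose 0; start
  pos 1: x in {0,3}, choose 0; 0->0 ok
  pos 2: x in {0,3}, choose 0; 0->0 ok
  pos 3: z in {2}, choose 2; 0->2 ok
  pos 4: y in {1}, choose 1; 2->1 ok
  pos 5: x in {0,3}, choose 0; 1->0 ok
  pos 6: x in {0,3}, choose 0; 0->0 ok
  pos 7: x in {0,3}, choose 0; 0->0 ok
  pos 8: x in {0,3}, choose 3; 0->3 ok
  pos 9: z in {2}, choose 2; 3->2 ok
  pos 10: x in {0,3}, choose 3; 2->3 ok
  pos 11: y in {1}, choose 1; 3->1 ok
  pos 12: z in {2}, choose 2; 1->2 ok
  pos 13: x in {0,3}, choose 3; 2->3 ok
  pos 14: z in {2}, choose 2; 3->2 ok
  pos 15: y in {1}, choose 1; 2->1 ok
  pos 16: x in {0,3}, choose 0; 1->0 ok
  pos 17: z in {2}, choose 2; 0->2 ok
  pos 18: y in {1}, choose 1; 2->1 ok
  pos 19: z in {2}, choose 2; 1->2 ok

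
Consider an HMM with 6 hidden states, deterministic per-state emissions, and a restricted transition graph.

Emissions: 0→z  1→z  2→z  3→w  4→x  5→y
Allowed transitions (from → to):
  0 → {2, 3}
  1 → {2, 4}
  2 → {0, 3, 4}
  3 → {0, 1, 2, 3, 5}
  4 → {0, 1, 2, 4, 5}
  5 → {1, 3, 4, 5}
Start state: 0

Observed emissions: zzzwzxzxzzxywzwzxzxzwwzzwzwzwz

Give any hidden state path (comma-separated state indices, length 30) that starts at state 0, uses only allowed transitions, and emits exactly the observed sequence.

0,2,0,3,1,4,2,4,0,2,4,5,3,0,3,2,4,2,4,2,3,3,2,0,3,0,3,0,3,1

  pos 0: z in {0,1,2}, choose 0; start
  pos 1: z in {0,1,2}, choose 2; 0->2 ok
  pos 2: z in {0,1,2}, choose 0; 2->0 ok
  pos 3: w in {3}, choose 3; 0->3 ok
  pos 4: z in {0,1,2}, choose 1; 3->1 ok
  pos 5: x in {4}, choose 4; 1->4 ok
  pos 6: z in {0,1,2}, choose 2; 4->2 ok
  pos 7: x in {4}, choose 4; 2->4 ok
  pos 8: z in {0,1,2}, choose 0; 4->0 ok
  pos 9: z in {0,1,2}, choose 2; 0->2 ok
  pos 10: x in {4}, choose 4; 2->4 ok
  pos 11: y in {5}, choose 5; 4->5 ok
  pos 12: w in {3}, choose 3; 5->3 ok
  pos 13: z in {0,1,2}, choose 0; 3->0 ok
  pos 14: w in {3}, choose 3; 0->3 ok
  pos 15: z in {0,1,2}, choose 2; 3->2 ok
  pos 16: x in {4}, choose 4; 2->4 ok
  pos 17: z in {0,1,2}, choose 2; 4->2 ok
  pos 18: x in {4}, choose 4; 2->4 ok
  pos 19: z in {0,1,2}, choose 2; 4->2 ok
  pos 20: w in {3}, choose 3; 2->3 ok
  pos 21: w in {3}, choose 3; 3->3 ok
  pos 22: z in {0,1,2}, choose 2; 3->2 ok
  pos 23: z in {0,1,2}, choose 0; 2->0 ok
  pos 24: w in {3}, choose 3; 0->3 ok
  pos 25: z in {0,1,2}, choose 0; 3->0 ok
  pos 26: w in {3}, choose 3; 0->3 ok
  pos 27: z in {0,1,2}, choose 0; 3->0 ok
  pos 28: w in {3}, choose 3; 0->3 ok
  pos 29: z in {0,1,2}, choose 1; 3->1 ok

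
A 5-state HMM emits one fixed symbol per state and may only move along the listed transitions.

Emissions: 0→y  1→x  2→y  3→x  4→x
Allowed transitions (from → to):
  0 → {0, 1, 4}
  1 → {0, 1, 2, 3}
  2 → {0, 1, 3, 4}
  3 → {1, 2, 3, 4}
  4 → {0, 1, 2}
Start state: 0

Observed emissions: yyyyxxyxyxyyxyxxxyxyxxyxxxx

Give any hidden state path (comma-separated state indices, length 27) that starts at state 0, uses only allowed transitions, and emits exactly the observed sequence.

  t0 'y' -> {0,2}, take 0 (start)
  t1 'y' -> {0,2}, take 0 (0->0 ok)
  t2 'y' -> {0,2}, take 0 (0->0 ok)
  t3 'y' -> {0,2}, take 0 (0->0 ok)
  t4 'x' -> {1,3,4}, take 1 (0->1 ok)
  t5 'x' -> {1,3,4}, take 1 (1->1 ok)
  t6 'y' -> {0,2}, take 0 (1->0 ok)
  t7 'x' -> {1,3,4}, take 1 (0->1 ok)
  t8 'y' -> {0,2}, take 0 (1->0 ok)
  t9 'x' -> {1,3,4}, take 4 (0->4 ok)
  t10 'y' -> {0,2}, take 0 (4->0 ok)
  t11 'y' -> {0,2}, take 0 (0->0 ok)
  t12 'x' -> {1,3,4}, take 4 (0->4 ok)
  t13 'y' -> {0,2}, take 0 (4->0 ok)
  t14 'x' -> {1,3,4}, take 1 (0->1 ok)
  t15 'x' -> {1,3,4}, take 1 (1->1 ok)
  t16 'x' -> {1,3,4}, take 1 (1->1 ok)
  t17 'y' -> {0,2}, take 0 (1->0 ok)
  t18 'x' -> {1,3,4}, take 1 (0->1 ok)
  t19 'y' -> {0,2}, take 2 (1->2 ok)
  t20 'x' -> {1,3,4}, take 3 (2->3 ok)
  t21 'x' -> {1,3,4}, take 3 (3->3 ok)
  t22 'y' -> {0,2}, take 2 (3->2 ok)
  t23 'x' -> {1,3,4}, take 3 (2->3 ok)
  t24 'x' -> {1,3,4}, take 1 (3->1 ok)
  t25 'x' -> {1,3,4}, take 3 (1->3 ok)
  t26 'x' -> {1,3,4}, take 3 (3->3 ok)

0,0,0,0,1,1,0,1,0,4,0,0,4,0,1,1,1,0,1,2,3,3,2,3,1,3,3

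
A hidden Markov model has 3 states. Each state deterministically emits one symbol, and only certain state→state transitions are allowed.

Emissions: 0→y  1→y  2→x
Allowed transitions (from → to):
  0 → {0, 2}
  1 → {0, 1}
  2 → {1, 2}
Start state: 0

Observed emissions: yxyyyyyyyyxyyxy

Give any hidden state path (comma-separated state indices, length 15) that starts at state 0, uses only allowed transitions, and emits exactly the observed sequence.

0,2,1,1,1,1,1,0,0,0,2,1,0,2,1

  t0 'y' -> {0,1}, take 0 (start)
  t1 'x' -> {2}, take 2 (0->2 ok)
  t2 'y' -> {0,1}, take 1 (2->1 ok)
  t3 'y' -> {0,1}, take 1 (1->1 ok)
  t4 'y' -> {0,1}, take 1 (1->1 ok)
  t5 'y' -> {0,1}, take 1 (1->1 ok)
  t6 'y' -> {0,1}, take 1 (1->1 ok)
  t7 'y' -> {0,1}, take 0 (1->0 ok)
  t8 'y' -> {0,1}, take 0 (0->0 ok)
  t9 'y' -> {0,1}, take 0 (0->0 ok)
  t10 'x' -> {2}, take 2 (0->2 ok)
  t11 'y' -> {0,1}, take 1 (2->1 ok)
  t12 'y' -> {0,1}, take 0 (1->0 ok)
  t13 'x' -> {2}, take 2 (0->2 ok)
  t14 'y' -> {0,1}, take 1 (2->1 ok)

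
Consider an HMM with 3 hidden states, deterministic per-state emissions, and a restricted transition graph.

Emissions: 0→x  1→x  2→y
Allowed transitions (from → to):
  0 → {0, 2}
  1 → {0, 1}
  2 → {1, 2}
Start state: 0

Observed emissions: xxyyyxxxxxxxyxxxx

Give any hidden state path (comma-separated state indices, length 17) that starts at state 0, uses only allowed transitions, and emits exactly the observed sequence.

  [0] x  {0,1}  => 0  start
  [1] x  {0,1}  => 0  0->0 ok
  [2] y  {2}  => 2  0->2 ok
  [3] y  {2}  => 2  2->2 ok
  [4] y  {2}  => 2  2->2 ok
  [5] x  {0,1}  => 1  2->1 ok
  [6] x  {0,1}  => 1  1->1 ok
  [7] x  {0,1}  => 1  1->1 ok
  [8] x  {0,1}  => 0  1->0 ok
  [9] x  {0,1}  => 0  0->0 ok
  [10] x  {0,1}  => 0  0->0 ok
  [11] x  {0,1}  => 0  0->0 ok
  [12] y  {2}  => 2  0->2 ok
  [13] x  {0,1}  => 1  2->1 ok
  [14] x  {0,1}  => 1  1->1 ok
  [15] x  {0,1}  => 1  1->1 ok
  [16] x  {0,1}  => 1  1->1 ok

0,0,2,2,2,1,1,1,0,0,0,0,2,1,1,1,1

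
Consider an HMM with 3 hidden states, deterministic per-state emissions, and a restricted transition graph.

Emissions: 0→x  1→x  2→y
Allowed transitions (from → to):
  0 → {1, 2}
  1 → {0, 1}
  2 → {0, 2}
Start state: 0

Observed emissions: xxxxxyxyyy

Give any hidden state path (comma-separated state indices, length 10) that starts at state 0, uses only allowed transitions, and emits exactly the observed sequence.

0,1,1,1,0,2,0,2,2,2

  t0 'x' -> {0,1}, take 0 (start)
  t1 'x' -> {0,1}, take 1 (0->1 ok)
  t2 'x' -> {0,1}, take 1 (1->1 ok)
  t3 'x' -> {0,1}, take 1 (1->1 ok)
  t4 'x' -> {0,1}, take 0 (1->0 ok)
  t5 'y' -> {2}, take 2 (0->2 ok)
  t6 'x' -> {0,1}, take 0 (2->0 ok)
  t7 'y' -> {2}, take 2 (0->2 ok)
  t8 'y' -> {2}, take 2 (2->2 ok)
  t9 'y' -> {2}, take 2 (2->2 ok)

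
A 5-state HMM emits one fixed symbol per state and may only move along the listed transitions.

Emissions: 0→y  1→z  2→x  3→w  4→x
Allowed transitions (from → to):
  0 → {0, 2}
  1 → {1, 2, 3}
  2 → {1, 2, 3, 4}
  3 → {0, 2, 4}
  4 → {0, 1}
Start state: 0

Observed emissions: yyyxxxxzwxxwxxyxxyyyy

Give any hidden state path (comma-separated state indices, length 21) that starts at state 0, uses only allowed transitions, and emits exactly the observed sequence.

  0: obs=y cand={0} pick 0 [start]
  1: obs=y cand={0} pick 0 [0->0 ok]
  2: obs=y cand={0} pick 0 [0->0 ok]
  3: obs=x cand={2,4} pick 2 [0->2 ok]
  4: obs=x cand={2,4} pick 2 [2->2 ok]
  5: obs=x cand={2,4} pick 2 [2->2 ok]
  6: obs=x cand={2,4} pick 4 [2->4 ok]
  7: obs=z cand={1} pick 1 [4->1 ok]
  8: obs=w cand={3} pick 3 [1->3 ok]
  9: obs=x cand={2,4} pick 2 [3->2 ok]
  10: obs=x cand={2,4} pick 2 [2->2 ok]
  11: obs=w cand={3} pick 3 [2->3 ok]
  12: obs=x cand={2,4} pick 2 [3->2 ok]
  13: obs=x cand={2,4} pick 4 [2->4 ok]
  14: obs=y cand={0} pick 0 [4->0 ok]
  15: obs=x cand={2,4} pick 2 [0->2 ok]
  16: obs=x cand={2,4} pick 4 [2->4 ok]
  17: obs=y cand={0} pick 0 [4->0 ok]
  18: obs=y cand={0} pick 0 [0->0 ok]
  19: obs=y cand={0} pick 0 [0->0 ok]
  20: obs=y cand={0} pick 0 [0->0 ok]

0,0,0,2,2,2,4,1,3,2,2,3,2,4,0,2,4,0,0,0,0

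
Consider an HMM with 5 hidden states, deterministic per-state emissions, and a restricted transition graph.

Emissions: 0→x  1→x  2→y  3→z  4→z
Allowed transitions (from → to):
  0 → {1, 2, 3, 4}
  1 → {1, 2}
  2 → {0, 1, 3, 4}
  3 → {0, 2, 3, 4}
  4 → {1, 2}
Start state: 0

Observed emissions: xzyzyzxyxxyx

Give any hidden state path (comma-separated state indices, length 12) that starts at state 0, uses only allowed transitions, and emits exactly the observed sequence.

  [0] x  {0,1}  => 0  start
  [1] z  {3,4}  => 3  0->3 ok
  [2] y  {2}  => 2  3->2 ok
  [3] z  {3,4}  => 3  2->3 ok
  [4] y  {2}  => 2  3->2 ok
  [5] z  {3,4}  => 4  2->4 ok
  [6] x  {0,1}  => 1  4->1 ok
  [7] y  {2}  => 2  1->2 ok
  [8] x  {0,1}  => 1  2->1 ok
  [9] x  {0,1}  => 1  1->1 ok
  [10] y  {2}  => 2  1->2 ok
  [11] x  {0,1}  => 0  2->0 ok

0,3,2,3,2,4,1,2,1,1,2,0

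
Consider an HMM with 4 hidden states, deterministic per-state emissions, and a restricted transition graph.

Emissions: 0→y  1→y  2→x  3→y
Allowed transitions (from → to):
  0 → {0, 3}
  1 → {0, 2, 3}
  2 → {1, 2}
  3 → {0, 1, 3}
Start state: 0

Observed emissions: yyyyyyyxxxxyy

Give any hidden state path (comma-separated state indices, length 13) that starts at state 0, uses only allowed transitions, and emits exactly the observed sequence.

  0: obs=y cand={0,1,3} pick 0 [start]
  1: obs=y cand={0,1,3} pick 0 [0->0 ok]
  2: obs=y cand={0,1,3} pick 0 [0->0 ok]
  3: obs=y cand={0,1,3} pick 0 [0->0 ok]
  4: obs=y cand={0,1,3} pick 3 [0->3 ok]
  5: obs=y cand={0,1,3} pick 3 [3->3 ok]
  6: obs=y cand={0,1,3} pick 1 [3->1 ok]
  7: obs=x cand={2} pick 2 [1->2 ok]
  8: obs=x cand={2} pick 2 [2->2 ok]
  9: obs=x cand={2} pick 2 [2->2 ok]
  10: obs=x cand={2} pick 2 [2->2 ok]
  11: obs=y cand={0,1,3} pick 1 [2->1 ok]
  12: obs=y cand={0,1,3} pick 3 [1->3 ok]

0,0,0,0,3,3,1,2,2,2,2,1,3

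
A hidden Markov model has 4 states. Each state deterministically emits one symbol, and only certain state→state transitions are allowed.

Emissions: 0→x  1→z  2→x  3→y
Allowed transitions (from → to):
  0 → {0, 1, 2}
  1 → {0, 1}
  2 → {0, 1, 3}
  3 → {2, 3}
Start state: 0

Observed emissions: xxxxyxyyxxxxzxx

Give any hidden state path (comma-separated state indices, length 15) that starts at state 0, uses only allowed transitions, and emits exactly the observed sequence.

  0: obs=x cand={0,2} pick 0 [start]
  1: obs=x cand={0,2} pick 0 [0->0 ok]
  2: obs=x cand={0,2} pick 0 [0->0 ok]
  3: obs=x cand={0,2} pick 2 [0->2 ok]
  4: obs=y cand={3} pick 3 [2->3 ok]
  5: obs=x cand={0,2} pick 2 [3->2 ok]
  6: obs=y cand={3} pick 3 [2->3 ok]
  7: obs=y cand={3} pick 3 [3->3 ok]
  8: obs=x cand={0,2} pick 2 [3->2 ok]
  9: obs=x cand={0,2} pick 0 [2->0 ok]
  10: obs=x cand={0,2} pick 2 [0->2 ok]
  11: obs=x cand={0,2} pick 0 [2->0 ok]
  12: obs=z cand={1} pick 1 [0->1 ok]
  13: obs=x cand={0,2} pick 0 [1->0 ok]
  14: obs=x cand={0,2} pick 2 [0->2 ok]

0,0,0,2,3,2,3,3,2,0,2,0,1,0,2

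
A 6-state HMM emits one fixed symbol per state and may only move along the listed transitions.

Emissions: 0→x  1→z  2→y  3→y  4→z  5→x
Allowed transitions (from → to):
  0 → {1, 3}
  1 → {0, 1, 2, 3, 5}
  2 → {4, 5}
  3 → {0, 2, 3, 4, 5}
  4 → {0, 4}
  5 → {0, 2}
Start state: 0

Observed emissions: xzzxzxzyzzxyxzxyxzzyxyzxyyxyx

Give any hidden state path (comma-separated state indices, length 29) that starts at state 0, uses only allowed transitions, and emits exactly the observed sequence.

  pos 0: x in {0,5}, choose 0; start
  pos 1: z in {1,4}, choose 1; 0->1 ok
  pos 2: z in {1,4}, choose 1; 1->1 ok
  pos 3: x in {0,5}, choose 0; 1->0 ok
  pos 4: z in {1,4}, choose 1; 0->1 ok
  pos 5: x in {0,5}, choose 0; 1->0 ok
  pos 6: z in {1,4}, choose 1; 0->1 ok
  pos 7: y in {2,3}, choose 3; 1->3 ok
  pos 8: z in {1,4}, choose 4; 3->4 ok
  pos 9: z in {1,4}, choose 4; 4->4 ok
  pos 10: x in {0,5}, choose 0; 4->0 ok
  pos 11: y in {2,3}, choose 3; 0->3 ok
  pos 12: x in {0,5}, choose 0; 3->0 ok
  pos 13: z in {1,4}, choose 1; 0->1 ok
  pos 14: x in {0,5}, choose 0; 1->0 ok
  pos 15: y in {2,3}, choose 3; 0->3 ok
  pos 16: x in {0,5}, choose 0; 3->0 ok
  pos 17: z in {1,4}, choose 1; 0->1 ok
  pos 18: z in {1,4}, choose 1; 1->1 ok
  pos 19: y in {2,3}, choose 3; 1->3 ok
  pos 20: x in {0,5}, choose 5; 3->5 ok
  pos 21: y in {2,3}, choose 2; 5->2 ok
  pos 22: z in {1,4}, choose 4; 2->4 ok
  pos 23: x in {0,5}, choose 0; 4->0 ok
  pos 24: y in {2,3}, choose 3; 0->3 ok
  pos 25: y in {2,3}, choose 3; 3->3 ok
  pos 26: x in {0,5}, choose 0; 3->0 ok
  pos 27: y in {2,3}, choose 3; 0->3 ok
  pos 28: x in {0,5}, choose 5; 3->5 ok

0,1,1,0,1,0,1,3,4,4,0,3,0,1,0,3,0,1,1,3,5,2,4,0,3,3,0,3,5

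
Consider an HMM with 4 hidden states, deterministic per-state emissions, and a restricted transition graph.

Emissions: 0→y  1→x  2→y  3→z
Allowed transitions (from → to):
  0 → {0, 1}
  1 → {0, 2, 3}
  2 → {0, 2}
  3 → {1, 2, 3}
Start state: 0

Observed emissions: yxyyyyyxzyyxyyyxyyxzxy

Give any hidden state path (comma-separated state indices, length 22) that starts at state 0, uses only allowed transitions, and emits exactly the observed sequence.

  t0 'y' -> {0,2}, take 0 (start)
  t1 'x' -> {1}, take 1 (0->1 ok)
  t2 'y' -> {0,2}, take 2 (1->2 ok)
  t3 'y' -> {0,2}, take 0 (2->0 ok)
  t4 'y' -> {0,2}, take 0 (0->0 ok)
  t5 'y' -> {0,2}, take 0 (0->0 ok)
  t6 'y' -> {0,2}, take 0 (0->0 ok)
  t7 'x' -> {1}, take 1 (0->1 ok)
  t8 'z' -> {3}, take 3 (1->3 ok)
  t9 'y' -> {0,2}, take 2 (3->2 ok)
  t10 'y' -> {0,2}, take 0 (2->0 ok)
  t11 'x' -> {1}, take 1 (0->1 ok)
  t12 'y' -> {0,2}, take 2 (1->2 ok)
  t13 'y' -> {0,2}, take 0 (2->0 ok)
  t14 'y' -> {0,2}, take 0 (0->0 ok)
  t15 'x' -> {1}, take 1 (0->1 ok)
  t16 'y' -> {0,2}, take 2 (1->2 ok)
  t17 'y' -> {0,2}, take 0 (2->0 ok)
  t18 'x' -> {1}, take 1 (0->1 ok)
  t19 'z' -> {3}, take 3 (1->3 ok)
  t20 'x' -> {1}, take 1 (3->1 ok)
  t21 'y' -> {0,2}, take 2 (1->2 ok)

0,1,2,0,0,0,0,1,3,2,0,1,2,0,0,1,2,0,1,3,1,2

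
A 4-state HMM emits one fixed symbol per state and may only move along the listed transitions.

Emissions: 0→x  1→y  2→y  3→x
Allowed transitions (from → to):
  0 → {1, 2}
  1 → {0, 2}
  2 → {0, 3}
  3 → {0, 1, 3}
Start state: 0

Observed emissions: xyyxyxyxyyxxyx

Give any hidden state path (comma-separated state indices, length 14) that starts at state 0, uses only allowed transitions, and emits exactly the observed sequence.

  t0 'x' -> {0,3}, take 0 (start)
  t1 'y' -> {1,2}, take 1 (0->1 ok)
  t2 'y' -> {1,2}, take 2 (1->2 ok)
  t3 'x' -> {0,3}, take 0 (2->0 ok)
  t4 'y' -> {1,2}, take 1 (0->1 ok)
  t5 'x' -> {0,3}, take 0 (1->0 ok)
  t6 'y' -> {1,2}, take 1 (0->1 ok)
  t7 'x' -> {0,3}, take 0 (1->0 ok)
  t8 'y' -> {1,2}, take 1 (0->1 ok)
  t9 'y' -> {1,2}, take 2 (1->2 ok)
  t10 'x' -> {0,3}, take 3 (2->3 ok)
  t11 'x' -> {0,3}, take 0 (3->0 ok)
  t12 'y' -> {1,2}, take 2 (0->2 ok)
  t13 'x' -> {0,3}, take 3 (2->3 ok)

0,1,2,0,1,0,1,0,1,2,3,0,2,3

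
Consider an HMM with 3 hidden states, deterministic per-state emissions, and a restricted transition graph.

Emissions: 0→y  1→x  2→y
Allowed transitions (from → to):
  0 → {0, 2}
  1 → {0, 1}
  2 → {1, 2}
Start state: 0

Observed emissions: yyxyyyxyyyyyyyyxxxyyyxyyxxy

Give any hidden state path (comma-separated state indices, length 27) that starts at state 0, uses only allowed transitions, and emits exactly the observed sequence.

0,2,1,0,0,2,1,0,0,0,0,0,0,0,2,1,1,1,0,2,2,1,0,2,1,1,0

  [0] y  {0,2}  => 0  start
  [1] y  {0,2}  => 2  0->2 ok
  [2] x  {1}  => 1  2->1 ok
  [3] y  {0,2}  => 0  1->0 ok
  [4] y  {0,2}  => 0  0->0 ok
  [5] y  {0,2}  => 2  0->2 ok
  [6] x  {1}  => 1  2->1 ok
  [7] y  {0,2}  => 0  1->0 ok
  [8] y  {0,2}  => 0  0->0 ok
  [9] y  {0,2}  => 0  0->0 ok
  [10] y  {0,2}  => 0  0->0 ok
  [11] y  {0,2}  => 0  0->0 ok
  [12] y  {0,2}  => 0  0->0 ok
  [13] y  {0,2}  => 0  0->0 ok
  [14] y  {0,2}  => 2  0->2 ok
  [15] x  {1}  => 1  2->1 ok
  [16] x  {1}  => 1  1->1 ok
  [17] x  {1}  => 1  1->1 ok
  [18] y  {0,2}  => 0  1->0 ok
  [19] y  {0,2}  => 2  0->2 ok
  [20] y  {0,2}  => 2  2->2 ok
  [21] x  {1}  => 1  2->1 ok
  [22] y  {0,2}  => 0  1->0 ok
  [23] y  {0,2}  => 2  0->2 ok
  [24] x  {1}  => 1  2->1 ok
  [25] x  {1}  => 1  1->1 ok
  [26] y  {0,2}  => 0  1->0 ok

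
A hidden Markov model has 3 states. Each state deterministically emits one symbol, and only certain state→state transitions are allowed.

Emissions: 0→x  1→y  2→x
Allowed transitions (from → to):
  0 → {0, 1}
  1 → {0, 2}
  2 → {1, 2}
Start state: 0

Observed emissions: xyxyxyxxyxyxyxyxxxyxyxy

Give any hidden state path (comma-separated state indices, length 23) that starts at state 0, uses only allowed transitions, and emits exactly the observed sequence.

  [0] x  {0,2}  => 0  start
  [1] y  {1}  => 1  0->1 ok
  [2] x  {0,2}  => 2  1->2 ok
  [3] y  {1}  => 1  2->1 ok
  [4] x  {0,2}  => 0  1->0 ok
  [5] y  {1}  => 1  0->1 ok
  [6] x  {0,2}  => 2  1->2 ok
  [7] x  {0,2}  => 2  2->2 ok
  [8] y  {1}  => 1  2->1 ok
  [9] x  {0,2}  => 0  1->0 ok
  [10] y  {1}  => 1  0->1 ok
  [11] x  {0,2}  => 2  1->2 ok
  [12] y  {1}  => 1  2->1 ok
  [13] x  {0,2}  => 0  1->0 ok
  [14] y  {1}  => 1  0->1 ok
  [15] x  {0,2}  => 0  1->0 ok
  [16] x  {0,2}  => 0  0->0 ok
  [17] x  {0,2}  => 0  0->0 ok
  [18] y  {1}  => 1  0->1 ok
  [19] x  {0,2}  => 0  1->0 ok
  [20] y  {1}  => 1  0->1 ok
  [21] x  {0,2}  => 2  1->2 ok
  [22] y  {1}  => 1  2->1 ok

0,1,2,1,0,1,2,2,1,0,1,2,1,0,1,0,0,0,1,0,1,2,1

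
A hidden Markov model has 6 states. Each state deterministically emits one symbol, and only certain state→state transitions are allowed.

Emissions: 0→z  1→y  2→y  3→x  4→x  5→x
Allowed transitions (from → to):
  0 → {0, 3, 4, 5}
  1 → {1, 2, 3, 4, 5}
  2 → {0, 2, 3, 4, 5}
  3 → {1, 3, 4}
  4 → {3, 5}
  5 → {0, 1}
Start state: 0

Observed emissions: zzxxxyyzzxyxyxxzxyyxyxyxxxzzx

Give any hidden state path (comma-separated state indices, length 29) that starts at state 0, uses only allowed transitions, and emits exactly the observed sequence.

  [0] z  {0}  => 0  start
  [1] z  {0}  => 0  0->0 ok
  [2] x  {3,4,5}  => 3  0->3 ok
  [3] x  {3,4,5}  => 4  3->4 ok
  [4] x  {3,4,5}  => 5  4->5 ok
  [5] y  {1,2}  => 1  5->1 ok
  [6] y  {1,2}  => 2  1->2 ok
  [7] z  {0}  => 0  2->0 ok
  [8] z  {0}  => 0  0->0 ok
  [9] x  {3,4,5}  => 3  0->3 ok
  [10] y  {1,2}  => 1  3->1 ok
  [11] x  {3,4,5}  => 5  1->5 ok
  [12] y  {1,2}  => 1  5->1 ok
  [13] x  {3,4,5}  => 4  1->4 ok
  [14] x  {3,4,5}  => 5  4->5 ok
  [15] z  {0}  => 0  5->0 ok
  [16] x  {3,4,5}  => 3  0->3 ok
  [17] y  {1,2}  => 1  3->1 ok
  [18] y  {1,2}  => 1  1->1 ok
  [19] x  {3,4,5}  => 5  1->5 ok
  [20] y  {1,2}  => 1  5->1 ok
  [21] x  {3,4,5}  => 5  1->5 ok
  [22] y  {1,2}  => 1  5->1 ok
  [23] x  {3,4,5}  => 3  1->3 ok
  [24] x  {3,4,5}  => 4  3->4 ok
  [25] x  {3,4,5}  => 5  4->5 ok
  [26] z  {0}  => 0  5->0 ok
  [27] z  {0}  => 0  0->0 ok
  [28] x  {3,4,5}  => 4  0->4 ok

0,0,3,4,5,1,2,0,0,3,1,5,1,4,5,0,3,1,1,5,1,5,1,3,4,5,0,0,4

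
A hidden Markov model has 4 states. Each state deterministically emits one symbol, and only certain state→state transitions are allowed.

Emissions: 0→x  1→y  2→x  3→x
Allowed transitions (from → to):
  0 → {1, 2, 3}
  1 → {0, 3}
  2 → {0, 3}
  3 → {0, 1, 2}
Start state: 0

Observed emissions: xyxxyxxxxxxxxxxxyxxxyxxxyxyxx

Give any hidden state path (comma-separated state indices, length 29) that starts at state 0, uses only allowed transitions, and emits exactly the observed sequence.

0,1,0,3,1,0,2,0,2,3,0,3,0,2,3,0,1,3,2,3,1,0,2,3,1,3,1,3,2

  t0 'x' -> {0,2,3}, take 0 (start)
  t1 'y' -> {1}, take 1 (0->1 ok)
  t2 'x' -> {0,2,3}, take 0 (1->0 ok)
  t3 'x' -> {0,2,3}, take 3 (0->3 ok)
  t4 'y' -> {1}, take 1 (3->1 ok)
  t5 'x' -> {0,2,3}, take 0 (1->0 ok)
  t6 'x' -> {0,2,3}, take 2 (0->2 ok)
  t7 'x' -> {0,2,3}, take 0 (2->0 ok)
  t8 'x' -> {0,2,3}, take 2 (0->2 ok)
  t9 'x' -> {0,2,3}, take 3 (2->3 ok)
  t10 'x' -> {0,2,3}, take 0 (3->0 ok)
  t11 'x' -> {0,2,3}, take 3 (0->3 ok)
  t12 'x' -> {0,2,3}, take 0 (3->0 ok)
  t13 'x' -> {0,2,3}, take 2 (0->2 ok)
  t14 'x' -> {0,2,3}, take 3 (2->3 ok)
  t15 'x' -> {0,2,3}, take 0 (3->0 ok)
  t16 'y' -> {1}, take 1 (0->1 ok)
  t17 'x' -> {0,2,3}, take 3 (1->3 ok)
  t18 'x' -> {0,2,3}, take 2 (3->2 ok)
  t19 'x' -> {0,2,3}, take 3 (2->3 ok)
  t20 'y' -> {1}, take 1 (3->1 ok)
  t21 'x' -> {0,2,3}, take 0 (1->0 ok)
  t22 'x' -> {0,2,3}, take 2 (0->2 ok)
  t23 'x' -> {0,2,3}, take 3 (2->3 ok)
  t24 'y' -> {1}, take 1 (3->1 ok)
  t25 'x' -> {0,2,3}, take 3 (1->3 ok)
  t26 'y' -> {1}, take 1 (3->1 ok)
  t27 'x' -> {0,2,3}, take 3 (1->3 ok)
  t28 'x' -> {0,2,3}, take 2 (3->2 ok)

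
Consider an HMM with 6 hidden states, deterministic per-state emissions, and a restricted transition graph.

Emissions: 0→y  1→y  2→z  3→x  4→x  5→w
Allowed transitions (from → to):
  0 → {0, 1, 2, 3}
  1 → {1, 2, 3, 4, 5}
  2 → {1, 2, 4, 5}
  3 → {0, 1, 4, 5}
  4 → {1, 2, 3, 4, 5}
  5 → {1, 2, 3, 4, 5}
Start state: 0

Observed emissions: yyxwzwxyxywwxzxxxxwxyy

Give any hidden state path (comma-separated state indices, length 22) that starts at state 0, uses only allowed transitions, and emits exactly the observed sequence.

  t0 'y' -> {0,1}, take 0 (start)
  t1 'y' -> {0,1}, take 1 (0->1 ok)
  t2 'x' -> {3,4}, take 3 (1->3 ok)
  t3 'w' -> {5}, take 5 (3->5 ok)
  t4 'z' -> {2}, take 2 (5->2 ok)
  t5 'w' -> {5}, take 5 (2->5 ok)
  t6 'x' -> {3,4}, take 4 (5->4 ok)
  t7 'y' -> {0,1}, take 1 (4->1 ok)
  t8 'x' -> {3,4}, take 4 (1->4 ok)
  t9 'y' -> {0,1}, take 1 (4->1 ok)
  t10 'w' -> {5}, take 5 (1->5 ok)
  t11 'w' -> {5}, take 5 (5->5 ok)
  t12 'x' -> {3,4}, take 4 (5->4 ok)
  t13 'z' -> {2}, take 2 (4->2 ok)
  t14 'x' -> {3,4}, take 4 (2->4 ok)
  t15 'x' -> {3,4}, take 3 (4->3 ok)
  t16 'x' -> {3,4}, take 4 (3->4 ok)
  t17 'x' -> {3,4}, take 4 (4->4 ok)
  t18 'w' -> {5}, take 5 (4->5 ok)
  t19 'x' -> {3,4}, take 3 (5->3 ok)
  t20 'y' -> {0,1}, take 0 (3->0 ok)
  t21 'y' -> {0,1}, take 1 (0->1 ok)

0,1,3,5,2,5,4,1,4,1,5,5,4,2,4,3,4,4,5,3,0,1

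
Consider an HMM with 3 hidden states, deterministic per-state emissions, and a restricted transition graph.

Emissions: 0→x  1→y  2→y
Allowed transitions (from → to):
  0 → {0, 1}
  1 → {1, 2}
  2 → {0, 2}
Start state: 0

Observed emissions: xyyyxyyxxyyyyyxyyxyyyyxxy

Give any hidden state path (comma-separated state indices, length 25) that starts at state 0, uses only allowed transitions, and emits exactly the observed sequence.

  0: obs=x cand={0} pick 0 [start]
  1: obs=y cand={1,2} pick 1 [0->1 ok]
  2: obs=y cand={1,2} pick 2 [1->2 ok]
  3: obs=y cand={1,2} pick 2 [2->2 ok]
  4: obs=x cand={0} pick 0 [2->0 ok]
  5: obs=y cand={1,2} pick 1 [0->1 ok]
  6: obs=y cand={1,2} pick 2 [1->2 ok]
  7: obs=x cand={0} pick 0 [2->0 ok]
  8: obs=x cand={0} pick 0 [0->0 ok]
  9: obs=y cand={1,2} pick 1 [0->1 ok]
  10: obs=y cand={1,2} pick 1 [1->1 ok]
  11: obs=y cand={1,2} pick 1 [1->1 ok]
  12: obs=y cand={1,2} pick 1 [1->1 ok]
  13: obs=y cand={1,2} pick 2 [1->2 ok]
  14: obs=x cand={0} pick 0 [2->0 ok]
  15: obs=y cand={1,2} pick 1 [0->1 ok]
  16: obs=y cand={1,2} pick 2 [1->2 ok]
  17: obs=x cand={0} pick 0 [2->0 ok]
  18: obs=y cand={1,2} pick 1 [0->1 ok]
  19: obs=y cand={1,2} pick 2 [1->2 ok]
  20: obs=y cand={1,2} pick 2 [2->2 ok]
  21: obs=y cand={1,2} pick 2 [2->2 ok]
  22: obs=x cand={0} pick 0 [2->0 ok]
  23: obs=x cand={0} pick 0 [0->0 ok]
  24: obs=y cand={1,2} pick 1 [0->1 ok]

0,1,2,2,0,1,2,0,0,1,1,1,1,2,0,1,2,0,1,2,2,2,0,0,1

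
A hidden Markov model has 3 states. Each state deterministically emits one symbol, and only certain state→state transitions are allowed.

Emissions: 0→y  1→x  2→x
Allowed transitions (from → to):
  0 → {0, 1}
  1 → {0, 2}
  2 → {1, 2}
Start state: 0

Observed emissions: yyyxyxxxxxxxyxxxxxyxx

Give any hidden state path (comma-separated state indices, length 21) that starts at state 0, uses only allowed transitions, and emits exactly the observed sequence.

0,0,0,1,0,1,2,1,2,2,2,1,0,1,2,2,2,1,0,1,2

  pos 0: y in {0}, choose 0; start
  pos 1: y in {0}, choose 0; 0->0 ok
  pos 2: y in {0}, choose 0; 0->0 ok
  pos 3: x in {1,2}, choose 1; 0->1 ok
  pos 4: y in {0}, choose 0; 1->0 ok
  pos 5: x in {1,2}, choose 1; 0->1 ok
  pos 6: x in {1,2}, choose 2; 1->2 ok
  pos 7: x in {1,2}, choose 1; 2->1 ok
  pos 8: x in {1,2}, choose 2; 1->2 ok
  pos 9: x in {1,2}, choose 2; 2->2 ok
  pos 10: x in {1,2}, choose 2; 2->2 ok
  pos 11: x in {1,2}, choose 1; 2->1 ok
  pos 12: y in {0}, choose 0; 1->0 ok
  pos 13: x in {1,2}, choose 1; 0->1 ok
  pos 14: x in {1,2}, choose 2; 1->2 ok
  pos 15: x in {1,2}, choose 2; 2->2 ok
  pos 16: x in {1,2}, choose 2; 2->2 ok
  pos 17: x in {1,2}, choose 1; 2->1 ok
  pos 18: y in {0}, choose 0; 1->0 ok
  pos 19: x in {1,2}, choose 1; 0->1 ok
  pos 20: x in {1,2}, choose 2; 1->2 ok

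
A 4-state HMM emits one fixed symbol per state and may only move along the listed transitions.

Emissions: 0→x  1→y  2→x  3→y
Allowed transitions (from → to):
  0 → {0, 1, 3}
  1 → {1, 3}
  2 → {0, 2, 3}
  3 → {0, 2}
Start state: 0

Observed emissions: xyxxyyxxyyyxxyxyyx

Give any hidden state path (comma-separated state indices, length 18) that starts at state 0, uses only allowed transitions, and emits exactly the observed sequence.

0,3,0,0,1,3,0,0,1,1,3,0,0,3,0,1,3,0

  pos 0: x in {0,2}, choose 0; start
  pos 1: y in {1,3}, choose 3; 0->3 ok
  pos 2: x in {0,2}, choose 0; 3->0 ok
  pos 3: x in {0,2}, choose 0; 0->0 ok
  pos 4: y in {1,3}, choose 1; 0->1 ok
  pos 5: y in {1,3}, choose 3; 1->3 ok
  pos 6: x in {0,2}, choose 0; 3->0 ok
  pos 7: x in {0,2}, choose 0; 0->0 ok
  pos 8: y in {1,3}, choose 1; 0->1 ok
  pos 9: y in {1,3}, choose 1; 1->1 ok
  pos 10: y in {1,3}, choose 3; 1->3 ok
  pos 11: x in {0,2}, choose 0; 3->0 ok
  pos 12: x in {0,2}, choose 0; 0->0 ok
  pos 13: y in {1,3}, choose 3; 0->3 ok
  pos 14: x in {0,2}, choose 0; 3->0 ok
  pos 15: y in {1,3}, choose 1; 0->1 ok
  pos 16: y in {1,3}, choose 3; 1->3 ok
  pos 17: x in {0,2}, choose 0; 3->0 ok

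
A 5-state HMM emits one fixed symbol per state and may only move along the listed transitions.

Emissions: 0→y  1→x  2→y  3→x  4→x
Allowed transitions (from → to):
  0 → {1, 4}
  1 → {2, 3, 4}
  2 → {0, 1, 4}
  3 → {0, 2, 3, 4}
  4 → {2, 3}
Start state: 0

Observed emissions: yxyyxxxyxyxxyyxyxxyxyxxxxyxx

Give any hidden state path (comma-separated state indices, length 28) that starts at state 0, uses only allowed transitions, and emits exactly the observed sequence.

  pos 0: y in {0,2}, choose 0; start
  pos 1: x in {1,3,4}, choose 1; 0->1 ok
  pos 2: y in {0,2}, choose 2; 1->2 ok
  pos 3: y in {0,2}, choose 0; 2->0 ok
  pos 4: x in {1,3,4}, choose 1; 0->1 ok
  pos 5: x in {1,3,4}, choose 4; 1->4 ok
  pos 6: x in {1,3,4}, choose 3; 4->3 ok
  pos 7: y in {0,2}, choose 0; 3->0 ok
  pos 8: x in {1,3,4}, choose 4; 0->4 ok
  pos 9: y in {0,2}, choose 2; 4->2 ok
  pos 10: x in {1,3,4}, choose 4; 2->4 ok
  pos 11: x in {1,3,4}, choose 3; 4->3 ok
  pos 12: y in {0,2}, choose 2; 3->2 ok
  pos 13: y in {0,2}, choose 0; 2->0 ok
  pos 14: x in {1,3,4}, choose 1; 0->1 ok
  pos 15: y in {0,2}, choose 2; 1->2 ok
  pos 16: x in {1,3,4}, choose 4; 2->4 ok
  pos 17: x in {1,3,4}, choose 3; 4->3 ok
  pos 18: y in {0,2}, choose 2; 3->2 ok
  pos 19: x in {1,3,4}, choose 4; 2->4 ok
  pos 20: y in {0,2}, choose 2; 4->2 ok
  pos 21: x in {1,3,4}, choose 1; 2->1 ok
  pos 22: x in {1,3,4}, choose 3; 1->3 ok
  pos 23: x in {1,3,4}, choose 3; 3->3 ok
  pos 24: x in {1,3,4}, choose 3; 3->3 ok
  pos 25: y in {0,2}, choose 0; 3->0 ok
  pos 26: x in {1,3,4}, choose 1; 0->1 ok
  pos 27: x in {1,3,4}, choose 3; 1->3 ok

0,1,2,0,1,4,3,0,4,2,4,3,2,0,1,2,4,3,2,4,2,1,3,3,3,0,1,3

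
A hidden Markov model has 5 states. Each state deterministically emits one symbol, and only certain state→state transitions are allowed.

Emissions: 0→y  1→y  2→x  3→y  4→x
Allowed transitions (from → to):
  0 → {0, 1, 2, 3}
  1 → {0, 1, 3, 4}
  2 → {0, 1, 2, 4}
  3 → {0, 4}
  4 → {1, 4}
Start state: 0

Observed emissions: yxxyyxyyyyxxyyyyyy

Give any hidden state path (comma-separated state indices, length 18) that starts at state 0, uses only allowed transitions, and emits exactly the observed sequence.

0,2,2,0,3,4,1,3,0,3,4,4,1,1,0,1,1,0

  0: obs=y cand={0,1,3} pick 0 [start]
  1: obs=x cand={2,4} pick 2 [0->2 ok]
  2: obs=x cand={2,4} pick 2 [2->2 ok]
  3: obs=y cand={0,1,3} pick 0 [2->0 ok]
  4: obs=y cand={0,1,3} pick 3 [0->3 ok]
  5: obs=x cand={2,4} pick 4 [3->4 ok]
  6: obs=y cand={0,1,3} pick 1 [4->1 ok]
  7: obs=y cand={0,1,3} pick 3 [1->3 ok]
  8: obs=y cand={0,1,3} pick 0 [3->0 ok]
  9: obs=y cand={0,1,3} pick 3 [0->3 ok]
  10: obs=x cand={2,4} pick 4 [3->4 ok]
  11: obs=x cand={2,4} pick 4 [4->4 ok]
  12: obs=y cand={0,1,3} pick 1 [4->1 ok]
  13: obs=y cand={0,1,3} pick 1 [1->1 ok]
  14: obs=y cand={0,1,3} pick 0 [1->0 ok]
  15: obs=y cand={0,1,3} pick 1 [0->1 ok]
  16: obs=y cand={0,1,3} pick 1 [1->1 ok]
  17: obs=y cand={0,1,3} pick 0 [1->0 ok]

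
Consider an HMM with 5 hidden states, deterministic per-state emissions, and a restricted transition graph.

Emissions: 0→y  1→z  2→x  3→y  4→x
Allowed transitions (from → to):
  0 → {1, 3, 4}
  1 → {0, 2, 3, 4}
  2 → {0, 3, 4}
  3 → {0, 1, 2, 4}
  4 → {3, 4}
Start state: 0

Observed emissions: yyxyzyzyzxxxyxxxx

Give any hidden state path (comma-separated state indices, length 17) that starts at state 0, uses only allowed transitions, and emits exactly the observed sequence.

  pos 0: y in {0,3}, choose 0; start
  pos 1: y in {0,3}, choose 3; 0->3 ok
  pos 2: x in {2,4}, choose 4; 3->4 ok
  pos 3: y in {0,3}, choose 3; 4->3 ok
  pos 4: z in {1}, choose 1; 3->1 ok
  pos 5: y in {0,3}, choose 3; 1->3 ok
  pos 6: z in {1}, choose 1; 3->1 ok
  pos 7: y in {0,3}, choose 0; 1->0 ok
  pos 8: z in {1}, choose 1; 0->1 ok
  pos 9: x in {2,4}, choose 4; 1->4 ok
  pos 10: x in {2,4}, choose 4; 4->4 ok
  pos 11: x in {2,4}, choose 4; 4->4 ok
  pos 12: y in {0,3}, choose 3; 4->3 ok
  pos 13: x in {2,4}, choose 2; 3->2 ok
  pos 14: x in {2,4}, choose 4; 2->4 ok
  pos 15: x in {2,4}, choose 4; 4->4 ok
  pos 16: x in {2,4}, choose 4; 4->4 ok

0,3,4,3,1,3,1,0,1,4,4,4,3,2,4,4,4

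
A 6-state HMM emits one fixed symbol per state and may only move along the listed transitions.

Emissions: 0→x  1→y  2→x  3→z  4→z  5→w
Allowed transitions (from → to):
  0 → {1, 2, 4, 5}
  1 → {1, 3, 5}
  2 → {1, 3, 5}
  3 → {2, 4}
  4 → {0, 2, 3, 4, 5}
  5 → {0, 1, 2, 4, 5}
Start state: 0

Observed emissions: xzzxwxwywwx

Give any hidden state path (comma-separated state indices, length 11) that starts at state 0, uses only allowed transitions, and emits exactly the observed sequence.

0,4,4,2,5,0,5,1,5,5,0

  0: obs=x cand={0,2} pick 0 [start]
  1: obs=z cand={3,4} pick 4 [0->4 ok]
  2: obs=z cand={3,4} pick 4 [4->4 ok]
  3: obs=x cand={0,2} pick 2 [4->2 ok]
  4: obs=w cand={5} pick 5 [2->5 ok]
  5: obs=x cand={0,2} pick 0 [5->0 ok]
  6: obs=w cand={5} pick 5 [0->5 ok]
  7: obs=y cand={1} pick 1 [5->1 ok]
  8: obs=w cand={5} pick 5 [1->5 ok]
  9: obs=w cand={5} pick 5 [5->5 ok]
  10: obs=x cand={0,2} pick 0 [5->0 ok]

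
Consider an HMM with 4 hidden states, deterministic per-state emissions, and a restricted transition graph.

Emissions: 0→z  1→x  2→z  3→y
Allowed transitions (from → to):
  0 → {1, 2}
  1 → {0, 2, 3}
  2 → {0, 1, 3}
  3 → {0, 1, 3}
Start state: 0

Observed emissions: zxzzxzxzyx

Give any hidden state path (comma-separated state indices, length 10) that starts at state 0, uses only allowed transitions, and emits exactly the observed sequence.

0,1,0,2,1,0,1,2,3,1

  [0] z  {0,2}  => 0  start
  [1] x  {1}  => 1  0->1 ok
  [2] z  {0,2}  => 0  1->0 ok
  [3] z  {0,2}  => 2  0->2 ok
  [4] x  {1}  => 1  2->1 ok
  [5] z  {0,2}  => 0  1->0 ok
  [6] x  {1}  => 1  0->1 ok
  [7] z  {0,2}  => 2  1->2 ok
  [8] y  {3}  => 3  2->3 ok
  [9] x  {1}  => 1  3->1 ok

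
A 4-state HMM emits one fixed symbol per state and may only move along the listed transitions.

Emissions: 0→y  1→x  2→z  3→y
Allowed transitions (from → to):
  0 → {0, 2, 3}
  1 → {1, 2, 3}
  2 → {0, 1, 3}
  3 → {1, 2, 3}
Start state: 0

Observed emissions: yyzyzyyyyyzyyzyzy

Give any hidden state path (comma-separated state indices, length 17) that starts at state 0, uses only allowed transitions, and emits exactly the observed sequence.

  0: obs=y cand={0,3} pick 0 [start]
  1: obs=y cand={0,3} pick 3 [0->3 ok]
  2: obs=z cand={2} pick 2 [3->2 ok]
  3: obs=y cand={0,3} pick 0 [2->0 ok]
  4: obs=z cand={2} pick 2 [0->2 ok]
  5: obs=y cand={0,3} pick 0 [2->0 ok]
  6: obs=y cand={0,3} pick 0 [0->0 ok]
  7: obs=y cand={0,3} pick 0 [0->0 ok]
  8: obs=y cand={0,3} pick 0 [0->0 ok]
  9: obs=y cand={0,3} pick 0 [0->0 ok]
  10: obs=z cand={2} pick 2 [0->2 ok]
  11: obs=y cand={0,3} pick 3 [2->3 ok]
  12: obs=y cand={0,3} pick 3 [3->3 ok]
  13: obs=z cand={2} pick 2 [3->2 ok]
  14: obs=y cand={0,3} pick 0 [2->0 ok]
  15: obs=z cand={2} pick 2 [0->2 ok]
  16: obs=y cand={0,3} pick 3 [2->3 ok]

0,3,2,0,2,0,0,0,0,0,2,3,3,2,0,2,3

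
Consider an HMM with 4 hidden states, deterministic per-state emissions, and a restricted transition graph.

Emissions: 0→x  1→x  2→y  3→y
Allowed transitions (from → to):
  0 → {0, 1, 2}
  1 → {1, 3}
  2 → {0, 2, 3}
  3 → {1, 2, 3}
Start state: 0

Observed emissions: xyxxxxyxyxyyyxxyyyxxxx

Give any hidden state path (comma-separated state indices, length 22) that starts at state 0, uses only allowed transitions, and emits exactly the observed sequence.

0,2,0,1,1,1,3,1,3,1,3,3,2,0,1,3,2,2,0,0,0,0

  pos 0: x in {0,1}, choose 0; start
  pos 1: y in {2,3}, choose 2; 0->2 ok
  pos 2: x in {0,1}, choose 0; 2->0 ok
  pos 3: x in {0,1}, choose 1; 0->1 ok
  pos 4: x in {0,1}, choose 1; 1->1 ok
  pos 5: x in {0,1}, choose 1; 1->1 ok
  pos 6: y in {2,3}, choose 3; 1->3 ok
  pos 7: x in {0,1}, choose 1; 3->1 ok
  pos 8: y in {2,3}, choose 3; 1->3 ok
  pos 9: x in {0,1}, choose 1; 3->1 ok
  pos 10: y in {2,3}, choose 3; 1->3 ok
  pos 11: y in {2,3}, choose 3; 3->3 ok
  pos 12: y in {2,3}, choose 2; 3->2 ok
  pos 13: x in {0,1}, choose 0; 2->0 ok
  pos 14: x in {0,1}, choose 1; 0->1 ok
  pos 15: y in {2,3}, choose 3; 1->3 ok
  pos 16: y in {2,3}, choose 2; 3->2 ok
  pos 17: y in {2,3}, choose 2; 2->2 ok
  pos 18: x in {0,1}, choose 0; 2->0 ok
  pos 19: x in {0,1}, choose 0; 0->0 ok
  pos 20: x in {0,1}, choose 0; 0->0 ok
  pos 21: x in {0,1}, choose 0; 0->0 ok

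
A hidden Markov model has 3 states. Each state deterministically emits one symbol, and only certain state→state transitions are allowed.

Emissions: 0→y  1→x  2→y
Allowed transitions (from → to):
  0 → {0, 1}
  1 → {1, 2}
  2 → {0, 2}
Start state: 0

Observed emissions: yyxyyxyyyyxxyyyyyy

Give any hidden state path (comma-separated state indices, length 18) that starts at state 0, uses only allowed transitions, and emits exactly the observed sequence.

0,0,1,2,0,1,2,2,2,0,1,1,2,2,0,0,0,0

  pos 0: y in {0,2}, choose 0; start
  pos 1: y in {0,2}, choose 0; 0->0 ok
  pos 2: x in {1}, choose 1; 0->1 ok
  pos 3: y in {0,2}, choose 2; 1->2 ok
  pos 4: y in {0,2}, choose 0; 2->0 ok
  pos 5: x in {1}, choose 1; 0->1 ok
  pos 6: y in {0,2}, choose 2; 1->2 ok
  pos 7: y in {0,2}, choose 2; 2->2 ok
  pos 8: y in {0,2}, choose 2; 2->2 ok
  pos 9: y in {0,2}, choose 0; 2->0 ok
  pos 10: x in {1}, choose 1; 0->1 ok
  pos 11: x in {1}, choose 1; 1->1 ok
  pos 12: y in {0,2}, choose 2; 1->2 ok
  pos 13: y in {0,2}, choose 2; 2->2 ok
  pos 14: y in {0,2}, choose 0; 2->0 ok
  pos 15: y in {0,2}, choose 0; 0->0 ok
  pos 16: y in {0,2}, choose 0; 0->0 ok
  pos 17: y in {0,2}, choose 0; 0->0 ok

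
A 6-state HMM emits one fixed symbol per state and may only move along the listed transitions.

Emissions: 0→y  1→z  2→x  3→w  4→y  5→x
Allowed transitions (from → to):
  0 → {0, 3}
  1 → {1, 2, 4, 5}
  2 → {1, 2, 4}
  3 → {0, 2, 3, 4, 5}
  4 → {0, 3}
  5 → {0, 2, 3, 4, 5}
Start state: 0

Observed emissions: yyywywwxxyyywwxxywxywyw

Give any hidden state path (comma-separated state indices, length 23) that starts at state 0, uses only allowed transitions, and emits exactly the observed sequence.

0,0,0,3,4,3,3,5,2,4,0,0,3,3,5,5,0,3,2,4,3,0,3

  t0 'y' -> {0,4}, take 0 (start)
  t1 'y' -> {0,4}, take 0 (0->0 ok)
  t2 'y' -> {0,4}, take 0 (0->0 ok)
  t3 'w' -> {3}, take 3 (0->3 ok)
  t4 'y' -> {0,4}, take 4 (3->4 ok)
  t5 'w' -> {3}, take 3 (4->3 ok)
  t6 'w' -> {3}, take 3 (3->3 ok)
  t7 'x' -> {2,5}, take 5 (3->5 ok)
  t8 'x' -> {2,5}, take 2 (5->2 ok)
  t9 'y' -> {0,4}, take 4 (2->4 ok)
  t10 'y' -> {0,4}, take 0 (4->0 ok)
  t11 'y' -> {0,4}, take 0 (0->0 ok)
  t12 'w' -> {3}, take 3 (0->3 ok)
  t13 'w' -> {3}, take 3 (3->3 ok)
  t14 'x' -> {2,5}, take 5 (3->5 ok)
  t15 'x' -> {2,5}, take 5 (5->5 ok)
  t16 'y' -> {0,4}, take 0 (5->0 ok)
  t17 'w' -> {3}, take 3 (0->3 ok)
  t18 'x' -> {2,5}, take 2 (3->2 ok)
  t19 'y' -> {0,4}, take 4 (2->4 ok)
  t20 'w' -> {3}, take 3 (4->3 ok)
  t21 'y' -> {0,4}, take 0 (3->0 ok)
  t22 'w' -> {3}, take 3 (0->3 ok)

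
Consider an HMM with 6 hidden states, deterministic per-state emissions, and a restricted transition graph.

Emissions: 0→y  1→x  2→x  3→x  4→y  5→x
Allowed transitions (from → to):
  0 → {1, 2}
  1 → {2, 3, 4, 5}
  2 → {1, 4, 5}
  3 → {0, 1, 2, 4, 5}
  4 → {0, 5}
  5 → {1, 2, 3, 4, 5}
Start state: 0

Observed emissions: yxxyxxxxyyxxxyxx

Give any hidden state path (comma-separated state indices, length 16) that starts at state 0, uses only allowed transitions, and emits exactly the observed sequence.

  pos 0: y in {0,4}, choose 0; start
  pos 1: x in {1,2,3,5}, choose 2; 0->2 ok
  pos 2: x in {1,2,3,5}, choose 1; 2->1 ok
  pos 3: y in {0,4}, choose 4; 1->4 ok
  pos 4: x in {1,2,3,5}, choose 5; 4->5 ok
  pos 5: x in {1,2,3,5}, choose 2; 5->2 ok
  pos 6: x in {1,2,3,5}, choose 1; 2->1 ok
  pos 7: x in {1,2,3,5}, choose 5; 1->5 ok
  pos 8: y in {0,4}, choose 4; 5->4 ok
  pos 9: y in {0,4}, choose 0; 4->0 ok
  pos 10: x in {1,2,3,5}, choose 2; 0->2 ok
  pos 11: x in {1,2,3,5}, choose 5; 2->5 ok
  pos 12: x in {1,2,3,5}, choose 3; 5->3 ok
  pos 13: y in {0,4}, choose 4; 3->4 ok
  pos 14: x in {1,2,3,5}, choose 5; 4->5 ok
  pos 15: x in {1,2,3,5}, choose 1; 5->1 ok

0,2,1,4,5,2,1,5,4,0,2,5,3,4,5,1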